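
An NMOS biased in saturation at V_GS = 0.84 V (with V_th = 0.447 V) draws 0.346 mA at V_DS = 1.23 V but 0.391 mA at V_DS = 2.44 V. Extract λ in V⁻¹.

λ = 0.124 V⁻¹

With V_GS fixed, I_D ∝ (1 + λ V_DS) in saturation, so I_D2/I_D1 = (1 + λ V_DS2)/(1 + λ V_DS1).
0.391/0.346 = 1.13 = (1 + 2.44 λ)/(1 + 1.23 λ).
Solving: λ (I_D1 V_DS2 − I_D2 V_DS1) = I_D2 − I_D1, so λ = (0.391 − 0.346) / (0.346 × 2.44 − 0.391 × 1.23) = 0.045 / 0.363 = 0.124 V⁻¹.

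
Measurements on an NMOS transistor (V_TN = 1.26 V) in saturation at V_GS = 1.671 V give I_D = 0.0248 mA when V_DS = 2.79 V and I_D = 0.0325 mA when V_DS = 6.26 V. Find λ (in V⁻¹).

With V_GS fixed, I_D ∝ (1 + λ V_DS) in saturation, so I_D2/I_D1 = (1 + λ V_DS2)/(1 + λ V_DS1).
0.0325/0.0248 = 1.31 = (1 + 6.26 λ)/(1 + 2.79 λ).
Solving: λ (I_D1 V_DS2 − I_D2 V_DS1) = I_D2 − I_D1, so λ = (0.0325 − 0.0248) / (0.0248 × 6.26 − 0.0325 × 2.79) = 0.0077 / 0.0646 = 0.119 V⁻¹.

λ = 0.119 V⁻¹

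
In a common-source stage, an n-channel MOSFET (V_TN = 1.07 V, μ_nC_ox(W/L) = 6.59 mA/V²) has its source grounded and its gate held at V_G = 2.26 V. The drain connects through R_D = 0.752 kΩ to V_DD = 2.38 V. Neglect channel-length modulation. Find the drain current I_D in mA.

I_D = 2.63 mA

V_GS = V_G = 2.26 V, so V_ov = 2.26 − 1.07 = 1.19 V.
Assume saturation: I_D = ½ k_n V_ov² = 0.5 × 6.59 × 1.19² = 4.67 mA, giving V_DS = V_DD − I_D R_D = 2.38 − 4.67 × 0.752 = -1.13 V.
But -1.13 V < V_ov = 1.19 V, so the device is actually in triode.
In triode I_D = k_n[V_ov V_DS − ½ V_DS²] and I_D = (V_DD − V_DS)/R_D. Equating: 2.48 V_DS² − 6.897 V_DS + 2.38 = 0, giving V_DS = 0.404 V (the root below V_ov).
I_D = (2.38 − 0.404) / 0.752 = 2.63 mA.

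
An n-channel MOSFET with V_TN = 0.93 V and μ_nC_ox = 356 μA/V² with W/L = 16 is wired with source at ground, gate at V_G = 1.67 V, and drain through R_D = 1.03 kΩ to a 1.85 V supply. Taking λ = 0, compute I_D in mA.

I_D = 1.34 mA

V_GS = V_G = 1.67 V, so V_ov = 1.67 − 0.93 = 0.74 V.
k_n = μ_nC_ox · (W/L) = 5.696 mA/V².
Assume saturation: I_D = ½ k_n V_ov² = 0.5 × 5.696 × 0.74² = 1.56 mA, giving V_DS = V_DD − I_D R_D = 1.85 − 1.56 × 1.03 = 0.244 V.
But 0.244 V < V_ov = 0.74 V, so the device is actually in triode.
In triode I_D = k_n[V_ov V_DS − ½ V_DS²] and I_D = (V_DD − V_DS)/R_D. Equating: 2.93 V_DS² − 5.341 V_DS + 1.85 = 0, giving V_DS = 0.465 V (the root below V_ov).
I_D = (1.85 − 0.465) / 1.03 = 1.34 mA.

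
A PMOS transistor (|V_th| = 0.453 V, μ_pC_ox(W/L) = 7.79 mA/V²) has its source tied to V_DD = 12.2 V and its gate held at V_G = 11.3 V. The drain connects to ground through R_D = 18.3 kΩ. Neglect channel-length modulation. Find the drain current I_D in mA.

I_D = 0.652 mA

V_SG = V_DD − V_G = 12.2 − 11.3 = 0.9 V, so V_ov = 0.9 − 0.453 = 0.447 V.
Assume saturation: I_D = ½ k_p V_ov² = 0.5 × 7.79 × 0.447² = 0.778 mA, giving V_SD = V_DD − I_D R_D = 12.2 − 0.778 × 18.3 = -2.04 V.
But -2.04 V < V_ov = 0.447 V, so the device is actually in triode.
In triode I_D = k_p[V_ov V_SD − ½ V_SD²] and I_D = (V_DD − V_SD)/R_D. Equating: 71.3 V_SD² − 64.72 V_SD + 12.2 = 0, giving V_SD = 0.267 V (the root below V_ov).
I_D = (12.2 − 0.267) / 18.3 = 0.652 mA.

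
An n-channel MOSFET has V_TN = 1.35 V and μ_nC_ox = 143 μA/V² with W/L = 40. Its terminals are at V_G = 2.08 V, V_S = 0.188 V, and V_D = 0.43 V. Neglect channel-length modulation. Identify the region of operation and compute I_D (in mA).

Triode; I_D = 0.583 mA

V_GS = V_G − V_S = 2.08 − 0.188 = 1.89 V; V_DS = V_D − V_S = 0.43 − 0.188 = 0.242 V.
k_n = μ_nC_ox · (W/L) = 5.72 mA/V².
V_ov = V_GS − V_TN = 1.89 − 1.35 = 0.542 V.
Since V_DS = 0.242 V < V_ov = 0.542 V, the device is in the triode region.
I_D = k_n [V_ov · V_DS − ½ V_DS²] = 5.72 × [0.542 × 0.242 − 0.5 × 0.242²] = 0.583 mA.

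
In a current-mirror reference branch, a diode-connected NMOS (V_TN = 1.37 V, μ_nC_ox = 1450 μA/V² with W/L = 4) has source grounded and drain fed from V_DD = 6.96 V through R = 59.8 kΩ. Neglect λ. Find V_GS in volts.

V_GS = 1.55 V

With gate tied to drain, V_GS = V_DS ≥ V_GS − V_TN, so the device is in saturation.
k_n = μ_nC_ox · (W/L) = 5.8 mA/V².
KCL at the drain: ½ k_n (V_GS − V_TN)² = (V_DD − V_GS)/R.
Let x = V_GS − 1.37. Then 173 x² + x − 5.59 = 0, giving x = 0.177 V (positive root), so V_GS = 1.55 V.
I_D = (V_DD − V_GS)/R = (6.96 − 1.55) / 59.8 = 0.0905 mA.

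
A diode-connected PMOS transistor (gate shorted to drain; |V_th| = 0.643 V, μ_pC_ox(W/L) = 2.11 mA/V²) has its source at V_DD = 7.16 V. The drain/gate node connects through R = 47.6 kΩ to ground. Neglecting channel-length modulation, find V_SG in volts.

V_SG = 0.993 V

With gate tied to drain, V_SG = V_SD ≥ V_SG − |V_th|, so the device is in saturation.
KCL at the drain: ½ k_p (V_SG − |V_th|)² = (V_DD − V_SG)/R.
Let x = V_SG − 0.643. Then 50.2 x² + x − 6.517 = 0, giving x = 0.35 V (positive root), so V_SG = 0.993 V.
I_D = (V_DD − V_SG)/R = (7.16 − 0.993) / 47.6 = 0.13 mA.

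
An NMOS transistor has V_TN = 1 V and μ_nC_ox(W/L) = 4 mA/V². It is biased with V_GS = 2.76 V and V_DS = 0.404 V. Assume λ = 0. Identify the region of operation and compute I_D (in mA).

Triode; I_D = 2.52 mA

V_ov = V_GS − V_TN = 2.76 − 1 = 1.76 V.
Since V_DS = 0.404 V < V_ov = 1.76 V, the device is in the triode region.
I_D = k_n [V_ov · V_DS − ½ V_DS²] = 4 × [1.76 × 0.404 − 0.5 × 0.404²] = 2.52 mA.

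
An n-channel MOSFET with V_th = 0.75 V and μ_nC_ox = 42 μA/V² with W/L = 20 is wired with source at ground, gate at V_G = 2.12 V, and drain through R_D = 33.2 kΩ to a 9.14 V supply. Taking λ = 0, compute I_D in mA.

V_GS = V_G = 2.12 V, so V_ov = 2.12 − 0.75 = 1.37 V.
k_n = μ_nC_ox · (W/L) = 0.84 mA/V².
Assume saturation: I_D = ½ k_n V_ov² = 0.5 × 0.84 × 1.37² = 0.788 mA, giving V_DS = V_DD − I_D R_D = 9.14 − 0.788 × 33.2 = -17 V.
But -17 V < V_ov = 1.37 V, so the device is actually in triode.
In triode I_D = k_n[V_ov V_DS − ½ V_DS²] and I_D = (V_DD − V_DS)/R_D. Equating: 13.9 V_DS² − 39.21 V_DS + 9.14 = 0, giving V_DS = 0.257 V (the root below V_ov).
I_D = (9.14 − 0.257) / 33.2 = 0.268 mA.

I_D = 0.268 mA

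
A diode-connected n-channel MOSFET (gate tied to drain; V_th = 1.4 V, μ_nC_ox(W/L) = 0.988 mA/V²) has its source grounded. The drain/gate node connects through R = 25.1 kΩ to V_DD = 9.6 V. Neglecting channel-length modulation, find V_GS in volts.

V_GS = 2.17 V

With gate tied to drain, V_GS = V_DS ≥ V_GS − V_th, so the device is in saturation.
KCL at the drain: ½ k_n (V_GS − V_th)² = (V_DD − V_GS)/R.
Let x = V_GS − 1.4. Then 12.4 x² + x − 8.2 = 0, giving x = 0.774 V (positive root), so V_GS = 2.17 V.
I_D = (V_DD − V_GS)/R = (9.6 − 2.17) / 25.1 = 0.296 mA.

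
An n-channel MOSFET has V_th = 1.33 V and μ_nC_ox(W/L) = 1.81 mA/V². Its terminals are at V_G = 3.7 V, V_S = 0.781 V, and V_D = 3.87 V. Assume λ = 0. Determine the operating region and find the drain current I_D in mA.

Saturation; I_D = 2.29 mA

V_GS = V_G − V_S = 3.7 − 0.781 = 2.92 V; V_DS = V_D − V_S = 3.87 − 0.781 = 3.09 V.
V_ov = V_GS − V_th = 2.92 − 1.33 = 1.59 V.
Since V_DS = 3.09 V ≥ V_ov = 1.59 V, the device is in saturation.
I_D = ½ k_n V_ov² = 0.5 × 1.81 × 1.59² = 2.29 mA.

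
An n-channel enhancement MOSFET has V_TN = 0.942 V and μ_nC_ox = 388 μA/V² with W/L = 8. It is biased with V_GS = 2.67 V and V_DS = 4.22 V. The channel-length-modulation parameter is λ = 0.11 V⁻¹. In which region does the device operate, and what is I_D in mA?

k_n = μ_nC_ox · (W/L) = 3.104 mA/V².
V_ov = V_GS − V_TN = 2.67 − 0.942 = 1.73 V.
Since V_DS = 4.22 V ≥ V_ov = 1.73 V, the device is in saturation.
I_D = ½ k_n V_ov² (1 + λ V_DS) = 0.5 × 3.104 × 1.73² × (1 + 0.11 × 4.22) = 6.79 mA.

Saturation; I_D = 6.79 mA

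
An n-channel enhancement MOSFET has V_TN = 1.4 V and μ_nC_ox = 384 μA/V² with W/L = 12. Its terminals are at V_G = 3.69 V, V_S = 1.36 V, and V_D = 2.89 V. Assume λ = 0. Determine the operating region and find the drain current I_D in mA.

Saturation; I_D = 1.99 mA

V_GS = V_G − V_S = 3.69 − 1.36 = 2.33 V; V_DS = V_D − V_S = 2.89 − 1.36 = 1.53 V.
k_n = μ_nC_ox · (W/L) = 4.608 mA/V².
V_ov = V_GS − V_TN = 2.33 − 1.4 = 0.93 V.
Since V_DS = 1.53 V ≥ V_ov = 0.93 V, the device is in saturation.
I_D = ½ k_n V_ov² = 0.5 × 4.608 × 0.93² = 1.99 mA.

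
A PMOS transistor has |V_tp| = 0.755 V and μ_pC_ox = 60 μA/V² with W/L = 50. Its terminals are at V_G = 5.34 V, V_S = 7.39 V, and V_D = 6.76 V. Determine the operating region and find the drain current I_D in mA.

Triode; I_D = 1.85 mA

V_SG = V_S − V_G = 7.39 − 5.34 = 2.05 V; V_SD = V_S − V_D = 7.39 − 6.76 = 0.63 V.
k_p = μ_pC_ox · (W/L) = 3 mA/V².
V_ov = V_SG − |V_tp| = 2.05 − 0.755 = 1.29 V.
Since V_SD = 0.63 V < V_ov = 1.29 V, the device is in the triode region.
I_D = k_p [V_ov · V_SD − ½ V_SD²] = 3 × [1.29 × 0.63 − 0.5 × 0.63²] = 1.85 mA.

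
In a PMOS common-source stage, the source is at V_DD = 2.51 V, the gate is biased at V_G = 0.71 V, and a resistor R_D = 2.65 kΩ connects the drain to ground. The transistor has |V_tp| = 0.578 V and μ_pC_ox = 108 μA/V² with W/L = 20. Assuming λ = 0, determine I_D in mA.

V_SG = V_DD − V_G = 2.51 − 0.71 = 1.8 V, so V_ov = 1.8 − 0.578 = 1.22 V.
k_p = μ_pC_ox · (W/L) = 2.16 mA/V².
Assume saturation: I_D = ½ k_p V_ov² = 0.5 × 2.16 × 1.22² = 1.61 mA, giving V_SD = V_DD − I_D R_D = 2.51 − 1.61 × 2.65 = -1.76 V.
But -1.76 V < V_ov = 1.22 V, so the device is actually in triode.
In triode I_D = k_p[V_ov V_SD − ½ V_SD²] and I_D = (V_DD − V_SD)/R_D. Equating: 2.86 V_SD² − 7.995 V_SD + 2.51 = 0, giving V_SD = 0.36 V (the root below V_ov).
I_D = (2.51 − 0.36) / 2.65 = 0.811 mA.

I_D = 0.811 mA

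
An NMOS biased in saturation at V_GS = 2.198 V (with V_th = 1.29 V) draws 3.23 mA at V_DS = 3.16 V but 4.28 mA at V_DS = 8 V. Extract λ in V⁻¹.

λ = 0.0853 V⁻¹

With V_GS fixed, I_D ∝ (1 + λ V_DS) in saturation, so I_D2/I_D1 = (1 + λ V_DS2)/(1 + λ V_DS1).
4.28/3.23 = 1.325 = (1 + 8 λ)/(1 + 3.16 λ).
Solving: λ (I_D1 V_DS2 − I_D2 V_DS1) = I_D2 − I_D1, so λ = (4.28 − 3.23) / (3.23 × 8 − 4.28 × 3.16) = 1.05 / 12.3 = 0.0853 V⁻¹.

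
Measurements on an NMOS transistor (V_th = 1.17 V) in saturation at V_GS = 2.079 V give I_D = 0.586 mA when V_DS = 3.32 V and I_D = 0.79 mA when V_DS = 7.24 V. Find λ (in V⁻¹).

With V_GS fixed, I_D ∝ (1 + λ V_DS) in saturation, so I_D2/I_D1 = (1 + λ V_DS2)/(1 + λ V_DS1).
0.79/0.586 = 1.348 = (1 + 7.24 λ)/(1 + 3.32 λ).
Solving: λ (I_D1 V_DS2 − I_D2 V_DS1) = I_D2 − I_D1, so λ = (0.79 − 0.586) / (0.586 × 7.24 − 0.79 × 3.32) = 0.204 / 1.62 = 0.126 V⁻¹.

λ = 0.126 V⁻¹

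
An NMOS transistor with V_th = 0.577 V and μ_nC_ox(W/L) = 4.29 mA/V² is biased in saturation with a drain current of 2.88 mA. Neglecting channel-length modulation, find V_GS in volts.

In saturation I_D = ½ k_n (V_GS − V_th)², so V_GS − V_th = √(2 I_D / k_n) = √(2 × 2.88 / 4.29) = 1.16 V.
V_GS = 0.577 + 1.16 = 1.74 V.

V_GS = 1.74 V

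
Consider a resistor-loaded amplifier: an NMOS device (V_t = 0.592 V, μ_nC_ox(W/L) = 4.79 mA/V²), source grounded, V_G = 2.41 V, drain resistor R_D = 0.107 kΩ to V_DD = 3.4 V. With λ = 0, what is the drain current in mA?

I_D = 7.92 mA

V_GS = V_G = 2.41 V, so V_ov = 2.41 − 0.592 = 1.82 V.
Assume saturation: I_D = ½ k_n V_ov² = 0.5 × 4.79 × 1.82² = 7.92 mA, giving V_DS = V_DD − I_D R_D = 3.4 − 7.92 × 0.107 = 2.55 V.
V_DS = 2.55 V ≥ V_ov = 1.82 V, confirming saturation.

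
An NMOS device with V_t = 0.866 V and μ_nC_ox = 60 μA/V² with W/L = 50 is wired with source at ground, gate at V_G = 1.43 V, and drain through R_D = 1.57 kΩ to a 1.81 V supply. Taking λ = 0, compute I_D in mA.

V_GS = V_G = 1.43 V, so V_ov = 1.43 − 0.866 = 0.564 V.
k_n = μ_nC_ox · (W/L) = 3 mA/V².
Assume saturation: I_D = ½ k_n V_ov² = 0.5 × 3 × 0.564² = 0.477 mA, giving V_DS = V_DD − I_D R_D = 1.81 − 0.477 × 1.57 = 1.06 V.
V_DS = 1.06 V ≥ V_ov = 0.564 V, confirming saturation.

I_D = 0.477 mA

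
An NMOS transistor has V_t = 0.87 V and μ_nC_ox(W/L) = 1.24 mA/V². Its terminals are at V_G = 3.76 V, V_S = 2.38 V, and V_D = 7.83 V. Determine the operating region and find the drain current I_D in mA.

Saturation; I_D = 0.161 mA

V_GS = V_G − V_S = 3.76 − 2.38 = 1.38 V; V_DS = V_D − V_S = 7.83 − 2.38 = 5.45 V.
V_ov = V_GS − V_t = 1.38 − 0.87 = 0.51 V.
Since V_DS = 5.45 V ≥ V_ov = 0.51 V, the device is in saturation.
I_D = ½ k_n V_ov² = 0.5 × 1.24 × 0.51² = 0.161 mA.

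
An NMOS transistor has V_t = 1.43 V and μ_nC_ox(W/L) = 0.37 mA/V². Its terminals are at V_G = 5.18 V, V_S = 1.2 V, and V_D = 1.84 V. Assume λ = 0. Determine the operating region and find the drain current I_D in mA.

V_GS = V_G − V_S = 5.18 − 1.2 = 3.98 V; V_DS = V_D − V_S = 1.84 − 1.2 = 0.64 V.
V_ov = V_GS − V_t = 3.98 − 1.43 = 2.55 V.
Since V_DS = 0.64 V < V_ov = 2.55 V, the device is in the triode region.
I_D = k_n [V_ov · V_DS − ½ V_DS²] = 0.37 × [2.55 × 0.64 − 0.5 × 0.64²] = 0.528 mA.

Triode; I_D = 0.528 mA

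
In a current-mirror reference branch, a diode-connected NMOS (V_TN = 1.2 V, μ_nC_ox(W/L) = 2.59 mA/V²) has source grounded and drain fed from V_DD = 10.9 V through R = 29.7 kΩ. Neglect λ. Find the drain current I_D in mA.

With gate tied to drain, V_GS = V_DS ≥ V_GS − V_TN, so the device is in saturation.
KCL at the drain: ½ k_n (V_GS − V_TN)² = (V_DD − V_GS)/R.
Let x = V_GS − 1.2. Then 38.5 x² + x − 9.7 = 0, giving x = 0.489 V (positive root), so V_GS = 1.69 V.
I_D = (V_DD − V_GS)/R = (10.9 − 1.69) / 29.7 = 0.31 mA.

I_D = 0.310 mA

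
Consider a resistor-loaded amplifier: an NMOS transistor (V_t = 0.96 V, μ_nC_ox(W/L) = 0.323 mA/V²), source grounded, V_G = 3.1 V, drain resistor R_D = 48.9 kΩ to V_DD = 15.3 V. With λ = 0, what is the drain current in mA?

I_D = 0.303 mA

V_GS = V_G = 3.1 V, so V_ov = 3.1 − 0.96 = 2.14 V.
Assume saturation: I_D = ½ k_n V_ov² = 0.5 × 0.323 × 2.14² = 0.74 mA, giving V_DS = V_DD − I_D R_D = 15.3 − 0.74 × 48.9 = -20.9 V.
But -20.9 V < V_ov = 2.14 V, so the device is actually in triode.
In triode I_D = k_n[V_ov V_DS − ½ V_DS²] and I_D = (V_DD − V_DS)/R_D. Equating: 7.9 V_DS² − 34.8 V_DS + 15.3 = 0, giving V_DS = 0.495 V (the root below V_ov).
I_D = (15.3 − 0.495) / 48.9 = 0.303 mA.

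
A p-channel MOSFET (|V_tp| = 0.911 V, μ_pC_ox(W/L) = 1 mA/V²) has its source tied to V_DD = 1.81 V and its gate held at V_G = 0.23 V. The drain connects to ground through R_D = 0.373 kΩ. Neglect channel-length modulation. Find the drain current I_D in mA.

I_D = 0.224 mA

V_SG = V_DD − V_G = 1.81 − 0.23 = 1.58 V, so V_ov = 1.58 − 0.911 = 0.669 V.
Assume saturation: I_D = ½ k_p V_ov² = 0.5 × 1 × 0.669² = 0.224 mA, giving V_SD = V_DD − I_D R_D = 1.81 − 0.224 × 0.373 = 1.73 V.
V_SD = 1.73 V ≥ V_ov = 0.669 V, confirming saturation.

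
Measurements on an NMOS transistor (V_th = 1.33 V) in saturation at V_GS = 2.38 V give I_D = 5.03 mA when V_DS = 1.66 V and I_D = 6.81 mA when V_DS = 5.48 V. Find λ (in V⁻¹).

With V_GS fixed, I_D ∝ (1 + λ V_DS) in saturation, so I_D2/I_D1 = (1 + λ V_DS2)/(1 + λ V_DS1).
6.81/5.03 = 1.354 = (1 + 5.48 λ)/(1 + 1.66 λ).
Solving: λ (I_D1 V_DS2 − I_D2 V_DS1) = I_D2 − I_D1, so λ = (6.81 − 5.03) / (5.03 × 5.48 − 6.81 × 1.66) = 1.78 / 16.3 = 0.109 V⁻¹.

λ = 0.109 V⁻¹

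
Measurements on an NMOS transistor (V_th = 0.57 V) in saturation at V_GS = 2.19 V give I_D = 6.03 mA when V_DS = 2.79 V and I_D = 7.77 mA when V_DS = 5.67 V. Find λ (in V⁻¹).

λ = 0.139 V⁻¹

With V_GS fixed, I_D ∝ (1 + λ V_DS) in saturation, so I_D2/I_D1 = (1 + λ V_DS2)/(1 + λ V_DS1).
7.77/6.03 = 1.289 = (1 + 5.67 λ)/(1 + 2.79 λ).
Solving: λ (I_D1 V_DS2 − I_D2 V_DS1) = I_D2 − I_D1, so λ = (7.77 − 6.03) / (6.03 × 5.67 − 7.77 × 2.79) = 1.74 / 12.5 = 0.139 V⁻¹.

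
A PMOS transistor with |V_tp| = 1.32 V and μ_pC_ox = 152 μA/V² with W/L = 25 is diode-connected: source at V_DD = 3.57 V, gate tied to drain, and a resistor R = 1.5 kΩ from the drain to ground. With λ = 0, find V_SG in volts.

With gate tied to drain, V_SG = V_SD ≥ V_SG − |V_tp|, so the device is in saturation.
k_p = μ_pC_ox · (W/L) = 3.8 mA/V².
KCL at the drain: ½ k_p (V_SG − |V_tp|)² = (V_DD − V_SG)/R.
Let x = V_SG − 1.32. Then 2.85 x² + x − 2.25 = 0, giving x = 0.73 V (positive root), so V_SG = 2.05 V.
I_D = (V_DD − V_SG)/R = (3.57 − 2.05) / 1.5 = 1.01 mA.

V_SG = 2.05 V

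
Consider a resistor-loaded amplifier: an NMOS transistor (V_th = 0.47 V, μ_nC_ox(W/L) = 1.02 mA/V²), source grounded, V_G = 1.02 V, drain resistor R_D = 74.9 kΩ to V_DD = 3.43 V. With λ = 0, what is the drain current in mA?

V_GS = V_G = 1.02 V, so V_ov = 1.02 − 0.47 = 0.55 V.
Assume saturation: I_D = ½ k_n V_ov² = 0.5 × 1.02 × 0.55² = 0.154 mA, giving V_DS = V_DD − I_D R_D = 3.43 − 0.154 × 74.9 = -8.13 V.
But -8.13 V < V_ov = 0.55 V, so the device is actually in triode.
In triode I_D = k_n[V_ov V_DS − ½ V_DS²] and I_D = (V_DD − V_DS)/R_D. Equating: 38.2 V_DS² − 43.02 V_DS + 3.43 = 0, giving V_DS = 0.0864 V (the root below V_ov).
I_D = (3.43 − 0.0864) / 74.9 = 0.0446 mA.

I_D = 0.0446 mA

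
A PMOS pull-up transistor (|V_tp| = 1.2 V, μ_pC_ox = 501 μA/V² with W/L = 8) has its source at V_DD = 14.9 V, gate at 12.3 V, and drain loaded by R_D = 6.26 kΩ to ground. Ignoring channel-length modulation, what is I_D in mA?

V_SG = V_DD − V_G = 14.9 − 12.3 = 2.6 V, so V_ov = 2.6 − 1.2 = 1.4 V.
k_p = μ_pC_ox · (W/L) = 4.008 mA/V².
Assume saturation: I_D = ½ k_p V_ov² = 0.5 × 4.008 × 1.4² = 3.93 mA, giving V_SD = V_DD − I_D R_D = 14.9 − 3.93 × 6.26 = -9.69 V.
But -9.69 V < V_ov = 1.4 V, so the device is actually in triode.
In triode I_D = k_p[V_ov V_SD − ½ V_SD²] and I_D = (V_DD − V_SD)/R_D. Equating: 12.5 V_SD² − 36.13 V_SD + 14.9 = 0, giving V_SD = 0.499 V (the root below V_ov).
I_D = (14.9 − 0.499) / 6.26 = 2.3 mA.

I_D = 2.30 mA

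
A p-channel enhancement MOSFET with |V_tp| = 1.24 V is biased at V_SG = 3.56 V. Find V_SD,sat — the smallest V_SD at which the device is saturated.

The boundary between triode and saturation is V_SD = V_SG − |V_tp| = V_ov.
V_ov = 3.56 − 1.24 = 2.32 V.

V_SD,sat = 2.32 V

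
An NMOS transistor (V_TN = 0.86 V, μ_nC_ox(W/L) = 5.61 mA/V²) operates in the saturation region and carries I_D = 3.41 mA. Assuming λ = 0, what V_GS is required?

V_GS = 1.96 V

In saturation I_D = ½ k_n (V_GS − V_TN)², so V_GS − V_TN = √(2 I_D / k_n) = √(2 × 3.41 / 5.61) = 1.1 V.
V_GS = 0.86 + 1.1 = 1.96 V.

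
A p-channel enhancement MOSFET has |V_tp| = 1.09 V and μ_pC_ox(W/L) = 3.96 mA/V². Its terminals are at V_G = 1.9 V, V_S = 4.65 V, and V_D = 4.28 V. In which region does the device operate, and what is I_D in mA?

V_SG = V_S − V_G = 4.65 − 1.9 = 2.75 V; V_SD = V_S − V_D = 4.65 − 4.28 = 0.37 V.
V_ov = V_SG − |V_tp| = 2.75 − 1.09 = 1.66 V.
Since V_SD = 0.37 V < V_ov = 1.66 V, the device is in the triode region.
I_D = k_p [V_ov · V_SD − ½ V_SD²] = 3.96 × [1.66 × 0.37 − 0.5 × 0.37²] = 2.16 mA.

Triode; I_D = 2.16 mA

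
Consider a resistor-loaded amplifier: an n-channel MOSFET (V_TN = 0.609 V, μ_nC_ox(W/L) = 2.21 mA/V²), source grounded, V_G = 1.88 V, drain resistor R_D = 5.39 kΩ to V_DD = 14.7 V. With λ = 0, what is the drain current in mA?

I_D = 1.79 mA

V_GS = V_G = 1.88 V, so V_ov = 1.88 − 0.609 = 1.27 V.
Assume saturation: I_D = ½ k_n V_ov² = 0.5 × 2.21 × 1.27² = 1.79 mA, giving V_DS = V_DD − I_D R_D = 14.7 − 1.79 × 5.39 = 5.08 V.
V_DS = 5.08 V ≥ V_ov = 1.27 V, confirming saturation.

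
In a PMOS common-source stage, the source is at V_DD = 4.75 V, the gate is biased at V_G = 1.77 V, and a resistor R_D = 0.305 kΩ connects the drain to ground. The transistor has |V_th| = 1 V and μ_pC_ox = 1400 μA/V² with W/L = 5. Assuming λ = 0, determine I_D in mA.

V_SG = V_DD − V_G = 4.75 − 1.77 = 2.98 V, so V_ov = 2.98 − 1 = 1.98 V.
k_p = μ_pC_ox · (W/L) = 7 mA/V².
Assume saturation: I_D = ½ k_p V_ov² = 0.5 × 7 × 1.98² = 13.7 mA, giving V_SD = V_DD − I_D R_D = 4.75 − 13.7 × 0.305 = 0.565 V.
But 0.565 V < V_ov = 1.98 V, so the device is actually in triode.
In triode I_D = k_p[V_ov V_SD − ½ V_SD²] and I_D = (V_DD − V_SD)/R_D. Equating: 1.07 V_SD² − 5.227 V_SD + 4.75 = 0, giving V_SD = 1.21 V (the root below V_ov).
I_D = (4.75 − 1.21) / 0.305 = 11.6 mA.

I_D = 11.6 mA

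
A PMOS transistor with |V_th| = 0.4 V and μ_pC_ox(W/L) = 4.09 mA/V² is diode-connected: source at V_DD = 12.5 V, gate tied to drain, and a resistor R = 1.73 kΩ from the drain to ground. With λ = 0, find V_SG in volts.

V_SG = 2.11 V

With gate tied to drain, V_SG = V_SD ≥ V_SG − |V_th|, so the device is in saturation.
KCL at the drain: ½ k_p (V_SG − |V_th|)² = (V_DD − V_SG)/R.
Let x = V_SG − 0.4. Then 3.54 x² + x − 12.1 = 0, giving x = 1.71 V (positive root), so V_SG = 2.11 V.
I_D = (V_DD − V_SG)/R = (12.5 − 2.11) / 1.73 = 6 mA.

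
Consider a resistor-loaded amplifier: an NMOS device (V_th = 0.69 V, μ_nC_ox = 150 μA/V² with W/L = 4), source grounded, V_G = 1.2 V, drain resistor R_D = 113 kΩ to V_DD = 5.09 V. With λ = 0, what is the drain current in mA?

I_D = 0.0435 mA

V_GS = V_G = 1.2 V, so V_ov = 1.2 − 0.69 = 0.51 V.
k_n = μ_nC_ox · (W/L) = 0.6 mA/V².
Assume saturation: I_D = ½ k_n V_ov² = 0.5 × 0.6 × 0.51² = 0.078 mA, giving V_DS = V_DD − I_D R_D = 5.09 − 0.078 × 113 = -3.73 V.
But -3.73 V < V_ov = 0.51 V, so the device is actually in triode.
In triode I_D = k_n[V_ov V_DS − ½ V_DS²] and I_D = (V_DD − V_DS)/R_D. Equating: 33.9 V_DS² − 35.58 V_DS + 5.09 = 0, giving V_DS = 0.171 V (the root below V_ov).
I_D = (5.09 − 0.171) / 113 = 0.0435 mA.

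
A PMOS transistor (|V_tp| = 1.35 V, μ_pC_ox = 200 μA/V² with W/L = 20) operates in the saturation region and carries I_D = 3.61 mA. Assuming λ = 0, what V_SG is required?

V_SG = 2.69 V

k_p = μ_pC_ox · (W/L) = 4 mA/V².
In saturation I_D = ½ k_p (V_SG − |V_tp|)², so V_SG − |V_tp| = √(2 I_D / k_p) = √(2 × 3.61 / 4) = 1.34 V.
V_SG = 1.35 + 1.34 = 2.69 V.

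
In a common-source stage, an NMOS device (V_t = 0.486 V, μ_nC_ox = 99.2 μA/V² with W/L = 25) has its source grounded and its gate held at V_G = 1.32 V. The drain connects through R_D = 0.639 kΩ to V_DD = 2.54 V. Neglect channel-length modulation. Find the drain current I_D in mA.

I_D = 0.862 mA

V_GS = V_G = 1.32 V, so V_ov = 1.32 − 0.486 = 0.834 V.
k_n = μ_nC_ox · (W/L) = 2.48 mA/V².
Assume saturation: I_D = ½ k_n V_ov² = 0.5 × 2.48 × 0.834² = 0.862 mA, giving V_DS = V_DD − I_D R_D = 2.54 − 0.862 × 0.639 = 1.99 V.
V_DS = 1.99 V ≥ V_ov = 0.834 V, confirming saturation.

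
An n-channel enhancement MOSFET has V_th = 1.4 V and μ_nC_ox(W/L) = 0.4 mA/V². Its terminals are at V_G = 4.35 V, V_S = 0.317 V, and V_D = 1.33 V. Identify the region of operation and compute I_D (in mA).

Triode; I_D = 0.862 mA

V_GS = V_G − V_S = 4.35 − 0.317 = 4.03 V; V_DS = V_D − V_S = 1.33 − 0.317 = 1.01 V.
V_ov = V_GS − V_th = 4.03 − 1.4 = 2.63 V.
Since V_DS = 1.01 V < V_ov = 2.63 V, the device is in the triode region.
I_D = k_n [V_ov · V_DS − ½ V_DS²] = 0.4 × [2.63 × 1.01 − 0.5 × 1.01²] = 0.862 mA.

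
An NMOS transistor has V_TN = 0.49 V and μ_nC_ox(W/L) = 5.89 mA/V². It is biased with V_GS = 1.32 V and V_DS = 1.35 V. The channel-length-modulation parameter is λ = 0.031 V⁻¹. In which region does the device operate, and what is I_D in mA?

V_ov = V_GS − V_TN = 1.32 − 0.49 = 0.83 V.
Since V_DS = 1.35 V ≥ V_ov = 0.83 V, the device is in saturation.
I_D = ½ k_n V_ov² (1 + λ V_DS) = 0.5 × 5.89 × 0.83² × (1 + 0.031 × 1.35) = 2.11 mA.

Saturation; I_D = 2.11 mA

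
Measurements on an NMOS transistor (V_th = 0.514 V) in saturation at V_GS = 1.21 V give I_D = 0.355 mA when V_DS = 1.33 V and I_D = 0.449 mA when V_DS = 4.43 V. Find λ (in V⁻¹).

λ = 0.0964 V⁻¹

With V_GS fixed, I_D ∝ (1 + λ V_DS) in saturation, so I_D2/I_D1 = (1 + λ V_DS2)/(1 + λ V_DS1).
0.449/0.355 = 1.265 = (1 + 4.43 λ)/(1 + 1.33 λ).
Solving: λ (I_D1 V_DS2 − I_D2 V_DS1) = I_D2 − I_D1, so λ = (0.449 − 0.355) / (0.355 × 4.43 − 0.449 × 1.33) = 0.094 / 0.975 = 0.0964 V⁻¹.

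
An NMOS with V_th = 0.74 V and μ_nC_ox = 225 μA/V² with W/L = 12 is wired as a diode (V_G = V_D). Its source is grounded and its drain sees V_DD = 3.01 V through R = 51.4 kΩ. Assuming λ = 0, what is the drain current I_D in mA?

With gate tied to drain, V_GS = V_DS ≥ V_GS − V_th, so the device is in saturation.
k_n = μ_nC_ox · (W/L) = 2.7 mA/V².
KCL at the drain: ½ k_n (V_GS − V_th)² = (V_DD − V_GS)/R.
Let x = V_GS − 0.74. Then 69.4 x² + x − 2.27 = 0, giving x = 0.174 V (positive root), so V_GS = 0.914 V.
I_D = (V_DD − V_GS)/R = (3.01 − 0.914) / 51.4 = 0.0408 mA.

I_D = 0.0408 mA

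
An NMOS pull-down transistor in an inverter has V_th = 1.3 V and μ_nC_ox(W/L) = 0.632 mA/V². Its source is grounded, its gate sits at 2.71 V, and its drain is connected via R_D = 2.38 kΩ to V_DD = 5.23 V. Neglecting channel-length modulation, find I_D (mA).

V_GS = V_G = 2.71 V, so V_ov = 2.71 − 1.3 = 1.41 V.
Assume saturation: I_D = ½ k_n V_ov² = 0.5 × 0.632 × 1.41² = 0.628 mA, giving V_DS = V_DD − I_D R_D = 5.23 − 0.628 × 2.38 = 3.73 V.
V_DS = 3.73 V ≥ V_ov = 1.41 V, confirming saturation.

I_D = 0.628 mA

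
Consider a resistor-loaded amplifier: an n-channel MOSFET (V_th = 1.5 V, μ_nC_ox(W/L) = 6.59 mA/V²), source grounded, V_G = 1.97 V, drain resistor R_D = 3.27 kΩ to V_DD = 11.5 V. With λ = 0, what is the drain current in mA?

V_GS = V_G = 1.97 V, so V_ov = 1.97 − 1.5 = 0.47 V.
Assume saturation: I_D = ½ k_n V_ov² = 0.5 × 6.59 × 0.47² = 0.728 mA, giving V_DS = V_DD − I_D R_D = 11.5 − 0.728 × 3.27 = 9.12 V.
V_DS = 9.12 V ≥ V_ov = 0.47 V, confirming saturation.

I_D = 0.728 mA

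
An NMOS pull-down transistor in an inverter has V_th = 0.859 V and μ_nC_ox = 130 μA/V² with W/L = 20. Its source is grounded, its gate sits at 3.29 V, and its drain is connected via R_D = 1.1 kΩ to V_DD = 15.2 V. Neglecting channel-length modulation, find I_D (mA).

V_GS = V_G = 3.29 V, so V_ov = 3.29 − 0.859 = 2.43 V.
k_n = μ_nC_ox · (W/L) = 2.6 mA/V².
Assume saturation: I_D = ½ k_n V_ov² = 0.5 × 2.6 × 2.43² = 7.68 mA, giving V_DS = V_DD − I_D R_D = 15.2 − 7.68 × 1.1 = 6.75 V.
V_DS = 6.75 V ≥ V_ov = 2.43 V, confirming saturation.

I_D = 7.68 mA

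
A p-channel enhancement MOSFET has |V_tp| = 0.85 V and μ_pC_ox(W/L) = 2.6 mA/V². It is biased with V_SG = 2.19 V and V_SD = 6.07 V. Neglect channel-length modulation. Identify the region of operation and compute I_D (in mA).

V_ov = V_SG − |V_tp| = 2.19 − 0.85 = 1.34 V.
Since V_SD = 6.07 V ≥ V_ov = 1.34 V, the device is in saturation.
I_D = ½ k_p V_ov² = 0.5 × 2.6 × 1.34² = 2.33 mA.

Saturation; I_D = 2.33 mA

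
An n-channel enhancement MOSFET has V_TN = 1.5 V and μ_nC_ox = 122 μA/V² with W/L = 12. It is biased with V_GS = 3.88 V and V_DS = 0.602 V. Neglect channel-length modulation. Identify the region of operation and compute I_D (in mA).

k_n = μ_nC_ox · (W/L) = 1.464 mA/V².
V_ov = V_GS − V_TN = 3.88 − 1.5 = 2.38 V.
Since V_DS = 0.602 V < V_ov = 2.38 V, the device is in the triode region.
I_D = k_n [V_ov · V_DS − ½ V_DS²] = 1.464 × [2.38 × 0.602 − 0.5 × 0.602²] = 1.83 mA.

Triode; I_D = 1.83 mA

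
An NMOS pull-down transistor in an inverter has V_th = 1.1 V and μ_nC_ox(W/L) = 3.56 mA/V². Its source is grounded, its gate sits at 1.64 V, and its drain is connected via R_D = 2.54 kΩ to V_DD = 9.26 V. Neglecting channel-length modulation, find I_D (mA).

I_D = 0.519 mA

V_GS = V_G = 1.64 V, so V_ov = 1.64 − 1.1 = 0.54 V.
Assume saturation: I_D = ½ k_n V_ov² = 0.5 × 3.56 × 0.54² = 0.519 mA, giving V_DS = V_DD − I_D R_D = 9.26 − 0.519 × 2.54 = 7.94 V.
V_DS = 7.94 V ≥ V_ov = 0.54 V, confirming saturation.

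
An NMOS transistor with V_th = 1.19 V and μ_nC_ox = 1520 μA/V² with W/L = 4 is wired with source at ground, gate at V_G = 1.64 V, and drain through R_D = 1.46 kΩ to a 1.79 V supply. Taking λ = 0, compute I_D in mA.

I_D = 0.616 mA

V_GS = V_G = 1.64 V, so V_ov = 1.64 − 1.19 = 0.45 V.
k_n = μ_nC_ox · (W/L) = 6.08 mA/V².
Assume saturation: I_D = ½ k_n V_ov² = 0.5 × 6.08 × 0.45² = 0.616 mA, giving V_DS = V_DD − I_D R_D = 1.79 − 0.616 × 1.46 = 0.891 V.
V_DS = 0.891 V ≥ V_ov = 0.45 V, confirming saturation.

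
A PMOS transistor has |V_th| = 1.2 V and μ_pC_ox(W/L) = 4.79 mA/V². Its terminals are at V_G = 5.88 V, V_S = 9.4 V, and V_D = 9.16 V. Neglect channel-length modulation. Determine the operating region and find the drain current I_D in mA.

Triode; I_D = 2.53 mA

V_SG = V_S − V_G = 9.4 − 5.88 = 3.52 V; V_SD = V_S − V_D = 9.4 − 9.16 = 0.24 V.
V_ov = V_SG − |V_th| = 3.52 − 1.2 = 2.32 V.
Since V_SD = 0.24 V < V_ov = 2.32 V, the device is in the triode region.
I_D = k_p [V_ov · V_SD − ½ V_SD²] = 4.79 × [2.32 × 0.24 − 0.5 × 0.24²] = 2.53 mA.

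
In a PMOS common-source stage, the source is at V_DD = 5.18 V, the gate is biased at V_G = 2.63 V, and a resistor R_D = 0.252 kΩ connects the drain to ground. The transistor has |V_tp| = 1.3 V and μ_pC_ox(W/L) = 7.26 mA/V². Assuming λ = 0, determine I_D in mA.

I_D = 5.67 mA

V_SG = V_DD − V_G = 5.18 − 2.63 = 2.55 V, so V_ov = 2.55 − 1.3 = 1.25 V.
Assume saturation: I_D = ½ k_p V_ov² = 0.5 × 7.26 × 1.25² = 5.67 mA, giving V_SD = V_DD − I_D R_D = 5.18 − 5.67 × 0.252 = 3.75 V.
V_SD = 3.75 V ≥ V_ov = 1.25 V, confirming saturation.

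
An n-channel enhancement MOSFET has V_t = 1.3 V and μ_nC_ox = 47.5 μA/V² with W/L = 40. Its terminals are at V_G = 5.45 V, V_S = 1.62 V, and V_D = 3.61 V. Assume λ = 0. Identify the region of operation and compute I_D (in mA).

Triode; I_D = 5.80 mA

V_GS = V_G − V_S = 5.45 − 1.62 = 3.83 V; V_DS = V_D − V_S = 3.61 − 1.62 = 1.99 V.
k_n = μ_nC_ox · (W/L) = 1.9 mA/V².
V_ov = V_GS − V_t = 3.83 − 1.3 = 2.53 V.
Since V_DS = 1.99 V < V_ov = 2.53 V, the device is in the triode region.
I_D = k_n [V_ov · V_DS − ½ V_DS²] = 1.9 × [2.53 × 1.99 − 0.5 × 1.99²] = 5.8 mA.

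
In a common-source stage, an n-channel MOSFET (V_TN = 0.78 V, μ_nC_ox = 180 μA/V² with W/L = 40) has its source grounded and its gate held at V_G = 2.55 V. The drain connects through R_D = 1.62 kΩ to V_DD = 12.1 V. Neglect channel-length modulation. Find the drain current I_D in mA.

I_D = 7.05 mA

V_GS = V_G = 2.55 V, so V_ov = 2.55 − 0.78 = 1.77 V.
k_n = μ_nC_ox · (W/L) = 7.2 mA/V².
Assume saturation: I_D = ½ k_n V_ov² = 0.5 × 7.2 × 1.77² = 11.3 mA, giving V_DS = V_DD − I_D R_D = 12.1 − 11.3 × 1.62 = -6.17 V.
But -6.17 V < V_ov = 1.77 V, so the device is actually in triode.
In triode I_D = k_n[V_ov V_DS − ½ V_DS²] and I_D = (V_DD − V_DS)/R_D. Equating: 5.83 V_DS² − 21.65 V_DS + 12.1 = 0, giving V_DS = 0.686 V (the root below V_ov).
I_D = (12.1 − 0.686) / 1.62 = 7.05 mA.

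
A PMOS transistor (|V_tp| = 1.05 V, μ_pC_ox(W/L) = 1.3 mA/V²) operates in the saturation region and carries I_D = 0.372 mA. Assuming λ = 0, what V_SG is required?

In saturation I_D = ½ k_p (V_SG − |V_tp|)², so V_SG − |V_tp| = √(2 I_D / k_p) = √(2 × 0.372 / 1.3) = 0.757 V.
V_SG = 1.05 + 0.757 = 1.81 V.

V_SG = 1.81 V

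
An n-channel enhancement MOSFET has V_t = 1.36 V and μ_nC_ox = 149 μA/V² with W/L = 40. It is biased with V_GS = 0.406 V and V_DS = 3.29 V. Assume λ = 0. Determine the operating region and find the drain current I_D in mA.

Cutoff; I_D = 0 mA

V_GS = 0.406 V < V_t = 1.36 V, so the transistor is in cutoff.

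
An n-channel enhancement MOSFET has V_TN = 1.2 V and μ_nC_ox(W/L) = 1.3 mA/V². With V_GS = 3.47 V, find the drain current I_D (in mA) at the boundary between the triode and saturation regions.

At the boundary V_DS = V_ov = V_GS − V_TN = 3.47 − 1.2 = 2.27 V.
I_D = ½ k_n V_ov² = 0.5 × 1.3 × 2.27² = 3.35 mA.

I_D = 3.35 mA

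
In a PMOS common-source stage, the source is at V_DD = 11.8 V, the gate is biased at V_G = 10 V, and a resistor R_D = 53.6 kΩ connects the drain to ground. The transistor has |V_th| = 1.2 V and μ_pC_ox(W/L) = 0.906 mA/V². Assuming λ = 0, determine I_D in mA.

V_SG = V_DD − V_G = 11.8 − 10 = 1.8 V, so V_ov = 1.8 − 1.2 = 0.6 V.
Assume saturation: I_D = ½ k_p V_ov² = 0.5 × 0.906 × 0.6² = 0.163 mA, giving V_SD = V_DD − I_D R_D = 11.8 − 0.163 × 53.6 = 3.06 V.
V_SD = 3.06 V ≥ V_ov = 0.6 V, confirming saturation.

I_D = 0.163 mA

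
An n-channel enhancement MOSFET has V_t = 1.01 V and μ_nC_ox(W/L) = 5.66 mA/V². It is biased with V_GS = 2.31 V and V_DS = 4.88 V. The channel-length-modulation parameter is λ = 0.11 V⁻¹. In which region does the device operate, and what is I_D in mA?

V_ov = V_GS − V_t = 2.31 − 1.01 = 1.3 V.
Since V_DS = 4.88 V ≥ V_ov = 1.3 V, the device is in saturation.
I_D = ½ k_n V_ov² (1 + λ V_DS) = 0.5 × 5.66 × 1.3² × (1 + 0.11 × 4.88) = 7.35 mA.

Saturation; I_D = 7.35 mA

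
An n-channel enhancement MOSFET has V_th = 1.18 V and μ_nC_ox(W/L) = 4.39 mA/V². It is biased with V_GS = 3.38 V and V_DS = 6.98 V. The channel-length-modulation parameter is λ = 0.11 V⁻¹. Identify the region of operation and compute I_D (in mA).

V_ov = V_GS − V_th = 3.38 − 1.18 = 2.2 V.
Since V_DS = 6.98 V ≥ V_ov = 2.2 V, the device is in saturation.
I_D = ½ k_n V_ov² (1 + λ V_DS) = 0.5 × 4.39 × 2.2² × (1 + 0.11 × 6.98) = 18.8 mA.

Saturation; I_D = 18.8 mA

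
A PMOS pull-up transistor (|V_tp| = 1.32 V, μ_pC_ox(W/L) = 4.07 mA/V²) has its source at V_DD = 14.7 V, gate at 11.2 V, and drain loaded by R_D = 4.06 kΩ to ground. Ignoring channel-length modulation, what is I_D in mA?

I_D = 3.51 mA

V_SG = V_DD − V_G = 14.7 − 11.2 = 3.5 V, so V_ov = 3.5 − 1.32 = 2.18 V.
Assume saturation: I_D = ½ k_p V_ov² = 0.5 × 4.07 × 2.18² = 9.67 mA, giving V_SD = V_DD − I_D R_D = 14.7 − 9.67 × 4.06 = -24.6 V.
But -24.6 V < V_ov = 2.18 V, so the device is actually in triode.
In triode I_D = k_p[V_ov V_SD − ½ V_SD²] and I_D = (V_DD − V_SD)/R_D. Equating: 8.26 V_SD² − 37.02 V_SD + 14.7 = 0, giving V_SD = 0.44 V (the root below V_ov).
I_D = (14.7 − 0.44) / 4.06 = 3.51 mA.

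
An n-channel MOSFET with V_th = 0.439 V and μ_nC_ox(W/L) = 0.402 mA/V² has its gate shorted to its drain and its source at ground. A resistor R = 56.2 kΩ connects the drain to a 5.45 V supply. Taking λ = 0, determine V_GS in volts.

V_GS = 1.06 V

With gate tied to drain, V_GS = V_DS ≥ V_GS − V_th, so the device is in saturation.
KCL at the drain: ½ k_n (V_GS − V_th)² = (V_DD − V_GS)/R.
Let x = V_GS − 0.439. Then 11.3 x² + x − 5.011 = 0, giving x = 0.623 V (positive root), so V_GS = 1.06 V.
I_D = (V_DD − V_GS)/R = (5.45 − 1.06) / 56.2 = 0.0781 mA.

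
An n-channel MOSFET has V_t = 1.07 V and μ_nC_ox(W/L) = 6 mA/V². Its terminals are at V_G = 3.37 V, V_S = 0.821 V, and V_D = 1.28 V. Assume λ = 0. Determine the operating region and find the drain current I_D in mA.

Triode; I_D = 3.44 mA

V_GS = V_G − V_S = 3.37 − 0.821 = 2.55 V; V_DS = V_D − V_S = 1.28 − 0.821 = 0.459 V.
V_ov = V_GS − V_t = 2.55 − 1.07 = 1.48 V.
Since V_DS = 0.459 V < V_ov = 1.48 V, the device is in the triode region.
I_D = k_n [V_ov · V_DS − ½ V_DS²] = 6 × [1.48 × 0.459 − 0.5 × 0.459²] = 3.44 mA.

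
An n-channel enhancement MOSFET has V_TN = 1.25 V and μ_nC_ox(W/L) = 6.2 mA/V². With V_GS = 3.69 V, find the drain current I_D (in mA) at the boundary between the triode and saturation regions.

At the boundary V_DS = V_ov = V_GS − V_TN = 3.69 − 1.25 = 2.44 V.
I_D = ½ k_n V_ov² = 0.5 × 6.2 × 2.44² = 18.5 mA.

I_D = 18.5 mA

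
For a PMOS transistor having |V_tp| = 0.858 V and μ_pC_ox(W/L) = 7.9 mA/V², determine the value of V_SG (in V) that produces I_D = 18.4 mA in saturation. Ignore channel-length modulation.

In saturation I_D = ½ k_p (V_SG − |V_tp|)², so V_SG − |V_tp| = √(2 I_D / k_p) = √(2 × 18.4 / 7.9) = 2.16 V.
V_SG = 0.858 + 2.16 = 3.02 V.

V_SG = 3.02 V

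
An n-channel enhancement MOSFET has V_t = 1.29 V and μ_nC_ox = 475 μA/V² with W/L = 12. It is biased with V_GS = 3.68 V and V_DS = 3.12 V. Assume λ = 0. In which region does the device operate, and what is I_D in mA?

Saturation; I_D = 16.3 mA

k_n = μ_nC_ox · (W/L) = 5.7 mA/V².
V_ov = V_GS − V_t = 3.68 − 1.29 = 2.39 V.
Since V_DS = 3.12 V ≥ V_ov = 2.39 V, the device is in saturation.
I_D = ½ k_n V_ov² = 0.5 × 5.7 × 2.39² = 16.3 mA.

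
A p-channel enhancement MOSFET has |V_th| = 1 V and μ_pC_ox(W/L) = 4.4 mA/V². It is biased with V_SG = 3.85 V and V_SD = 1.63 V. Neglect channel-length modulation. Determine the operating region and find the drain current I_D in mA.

Triode; I_D = 14.6 mA

V_ov = V_SG − |V_th| = 3.85 − 1 = 2.85 V.
Since V_SD = 1.63 V < V_ov = 2.85 V, the device is in the triode region.
I_D = k_p [V_ov · V_SD − ½ V_SD²] = 4.4 × [2.85 × 1.63 − 0.5 × 1.63²] = 14.6 mA.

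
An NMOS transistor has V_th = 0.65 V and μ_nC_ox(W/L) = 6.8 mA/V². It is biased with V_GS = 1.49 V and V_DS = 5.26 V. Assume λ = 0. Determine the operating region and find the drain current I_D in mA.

V_ov = V_GS − V_th = 1.49 − 0.65 = 0.84 V.
Since V_DS = 5.26 V ≥ V_ov = 0.84 V, the device is in saturation.
I_D = ½ k_n V_ov² = 0.5 × 6.8 × 0.84² = 2.4 mA.

Saturation; I_D = 2.40 mA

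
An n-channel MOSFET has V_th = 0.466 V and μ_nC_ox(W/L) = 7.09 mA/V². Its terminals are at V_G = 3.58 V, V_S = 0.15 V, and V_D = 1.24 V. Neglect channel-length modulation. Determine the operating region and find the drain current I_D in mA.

Triode; I_D = 18.7 mA

V_GS = V_G − V_S = 3.58 − 0.15 = 3.43 V; V_DS = V_D − V_S = 1.24 − 0.15 = 1.09 V.
V_ov = V_GS − V_th = 3.43 − 0.466 = 2.96 V.
Since V_DS = 1.09 V < V_ov = 2.96 V, the device is in the triode region.
I_D = k_n [V_ov · V_DS − ½ V_DS²] = 7.09 × [2.96 × 1.09 − 0.5 × 1.09²] = 18.7 mA.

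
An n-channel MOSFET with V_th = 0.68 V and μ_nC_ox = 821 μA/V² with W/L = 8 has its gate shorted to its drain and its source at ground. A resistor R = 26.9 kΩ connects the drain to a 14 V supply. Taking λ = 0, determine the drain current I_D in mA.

With gate tied to drain, V_GS = V_DS ≥ V_GS − V_th, so the device is in saturation.
k_n = μ_nC_ox · (W/L) = 6.568 mA/V².
KCL at the drain: ½ k_n (V_GS − V_th)² = (V_DD − V_GS)/R.
Let x = V_GS − 0.68. Then 88.3 x² + x − 13.32 = 0, giving x = 0.383 V (positive root), so V_GS = 1.06 V.
I_D = (V_DD − V_GS)/R = (14 − 1.06) / 26.9 = 0.481 mA.

I_D = 0.481 mA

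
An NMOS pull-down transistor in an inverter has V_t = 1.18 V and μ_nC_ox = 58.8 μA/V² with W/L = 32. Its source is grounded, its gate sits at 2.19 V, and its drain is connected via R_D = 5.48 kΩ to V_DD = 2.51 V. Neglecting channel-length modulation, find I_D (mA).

V_GS = V_G = 2.19 V, so V_ov = 2.19 − 1.18 = 1.01 V.
k_n = μ_nC_ox · (W/L) = 1.882 mA/V².
Assume saturation: I_D = ½ k_n V_ov² = 0.5 × 1.882 × 1.01² = 0.96 mA, giving V_DS = V_DD − I_D R_D = 2.51 − 0.96 × 5.48 = -2.75 V.
But -2.75 V < V_ov = 1.01 V, so the device is actually in triode.
In triode I_D = k_n[V_ov V_DS − ½ V_DS²] and I_D = (V_DD − V_DS)/R_D. Equating: 5.16 V_DS² − 11.41 V_DS + 2.51 = 0, giving V_DS = 0.248 V (the root below V_ov).
I_D = (2.51 − 0.248) / 5.48 = 0.413 mA.

I_D = 0.413 mA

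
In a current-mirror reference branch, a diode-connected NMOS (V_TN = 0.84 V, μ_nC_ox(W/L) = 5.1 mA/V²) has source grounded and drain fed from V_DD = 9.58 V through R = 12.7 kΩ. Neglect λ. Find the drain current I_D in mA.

With gate tied to drain, V_GS = V_DS ≥ V_GS − V_TN, so the device is in saturation.
KCL at the drain: ½ k_n (V_GS − V_TN)² = (V_DD − V_GS)/R.
Let x = V_GS − 0.84. Then 32.4 x² + x − 8.74 = 0, giving x = 0.504 V (positive root), so V_GS = 1.34 V.
I_D = (V_DD − V_GS)/R = (9.58 − 1.34) / 12.7 = 0.648 mA.

I_D = 0.648 mA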